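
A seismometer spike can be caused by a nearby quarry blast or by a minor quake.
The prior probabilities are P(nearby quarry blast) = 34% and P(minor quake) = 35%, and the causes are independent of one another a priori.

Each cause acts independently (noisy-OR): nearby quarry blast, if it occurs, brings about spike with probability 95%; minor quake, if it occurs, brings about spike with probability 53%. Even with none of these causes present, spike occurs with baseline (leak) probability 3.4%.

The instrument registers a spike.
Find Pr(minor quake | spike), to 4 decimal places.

Pr(minor quake | spike) ≈ 0.5187

Under noisy-OR, P(spike | causes) = 1 − (1−0.034)·∏(1−qᵢ) over the active causes.
P(spike) = 0.034*0.66*0.65 + 0.54598*0.66*0.35 + 0.9517*0.34*0.65 + 0.977299*0.34*0.35 = 0.014586 + 0.126121 + 0.210326 + 0.116299 = 0.467332
Of this, 0.242420 comes from 0.126121 + 0.116299 (the minor quake=true cases).
P(minor quake | spike) = 0.242420 / 0.467332 ≈ 0.5187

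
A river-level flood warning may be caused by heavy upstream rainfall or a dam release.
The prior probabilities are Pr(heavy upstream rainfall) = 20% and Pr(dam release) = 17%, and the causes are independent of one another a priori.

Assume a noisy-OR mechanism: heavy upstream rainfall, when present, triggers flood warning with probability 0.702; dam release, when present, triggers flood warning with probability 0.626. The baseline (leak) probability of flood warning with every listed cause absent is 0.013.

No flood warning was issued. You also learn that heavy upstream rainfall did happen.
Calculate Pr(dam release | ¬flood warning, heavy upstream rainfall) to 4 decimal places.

Under noisy-OR, P(flood warning | causes) = 1 − (1−0.013)·∏(1−qᵢ) over the active causes.
Weight on dam release=true, given the evidence: 0.110003·0.17 = 0.018701
Normalizer over all consistent configurations: 0.294126·0.83 + 0.110003·0.17 = 0.262826
P(dam release | ¬flood warning, heavy upstream rainfall) = 0.018701/0.262826 ≈ 0.0712

Pr(dam release | ¬flood warning, heavy upstream rainfall) ≈ 0.0712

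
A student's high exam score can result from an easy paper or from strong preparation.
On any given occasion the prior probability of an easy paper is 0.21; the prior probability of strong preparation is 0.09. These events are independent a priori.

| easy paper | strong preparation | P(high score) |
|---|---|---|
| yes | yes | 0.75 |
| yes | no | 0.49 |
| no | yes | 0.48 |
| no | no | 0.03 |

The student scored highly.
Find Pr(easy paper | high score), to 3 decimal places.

Pr(easy paper | high score) ≈ 0.659

Numerator (weight on configurations with easy paper): 0.093639 + 0.014175 = 0.107814
Denominator P(high score): 0.03×0.79×0.91 + 0.48×0.79×0.09 + 0.49×0.21×0.91 + 0.75×0.21×0.09 = 0.163509
Posterior = 0.107814 / 0.163509 ≈ 0.659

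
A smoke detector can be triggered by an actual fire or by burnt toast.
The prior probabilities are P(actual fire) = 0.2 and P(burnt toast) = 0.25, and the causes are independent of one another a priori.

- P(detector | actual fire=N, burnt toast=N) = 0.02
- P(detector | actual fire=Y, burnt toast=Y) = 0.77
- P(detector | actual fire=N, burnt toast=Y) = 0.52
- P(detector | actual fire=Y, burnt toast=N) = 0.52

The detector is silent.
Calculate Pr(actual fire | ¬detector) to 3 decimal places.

Pr(actual fire | ¬detector) ≈ 0.109

By total probability over the 4 (actual fire, burnt toast) configurations:
  P(¬detector) = 0.98·0.8·0.75 + 0.48·0.8·0.25 + 0.48·0.2·0.75 + 0.23·0.2·0.25
        = 0.588000 + 0.096000 + 0.072000 + 0.011500 = 0.767500
Configurations with actual fire contribute 0.083500, so
  P(actual fire | ¬detector) = 0.083500 / 0.767500 ≈ 0.109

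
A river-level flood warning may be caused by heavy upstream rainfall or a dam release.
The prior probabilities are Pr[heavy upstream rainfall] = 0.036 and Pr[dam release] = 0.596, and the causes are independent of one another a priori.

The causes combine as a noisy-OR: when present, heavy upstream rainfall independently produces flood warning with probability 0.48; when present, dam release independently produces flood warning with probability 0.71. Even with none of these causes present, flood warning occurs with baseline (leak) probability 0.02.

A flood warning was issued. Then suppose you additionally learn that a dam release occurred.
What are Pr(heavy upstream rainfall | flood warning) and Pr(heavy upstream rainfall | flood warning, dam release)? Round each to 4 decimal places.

Pr(heavy upstream rainfall | flood warning) ≈ 0.0572; Pr(heavy upstream rainfall | flood warning, dam release) ≈ 0.0426

Under noisy-OR, P(flood warning | causes) = 1 − (1−0.02)·∏(1−qᵢ) over the active causes.
Weight on heavy upstream rainfall=true, given the evidence: 0.007132 + 0.018285 = 0.025417
Normalizer over all consistent configurations: 0.02*0.964*0.404 + 0.7158*0.964*0.596 + 0.4904*0.036*0.404 + 0.852216*0.036*0.596 = 0.444465
Posterior = 0.025417 / 0.444465 ≈ 0.0572

Now also conditioning on dam release=true:
P(flood warning | dam release) = 0.7158*0.964 + 0.852216*0.036 = 0.690031 + 0.030680 = 0.720711
Restricting to configurations with heavy upstream rainfall present: 0.852216*0.036 = 0.030680.
P(heavy upstream rainfall | flood warning, dam release) = 0.030680 / 0.720711 ≈ 0.0426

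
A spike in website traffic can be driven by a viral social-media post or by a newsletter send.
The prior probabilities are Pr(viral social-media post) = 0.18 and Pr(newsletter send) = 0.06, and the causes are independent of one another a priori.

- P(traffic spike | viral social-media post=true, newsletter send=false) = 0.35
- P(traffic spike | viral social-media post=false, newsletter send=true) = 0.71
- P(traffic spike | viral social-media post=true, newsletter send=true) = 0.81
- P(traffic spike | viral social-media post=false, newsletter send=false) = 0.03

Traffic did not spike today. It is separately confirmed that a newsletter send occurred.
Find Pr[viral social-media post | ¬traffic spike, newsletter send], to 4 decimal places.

By total probability over both values of viral social-media post:
  P(¬traffic spike | newsletter send) = 0.29·0.82 + 0.19·0.18
        = 0.237800 + 0.034200 = 0.272000
Keeping only the viral social-media post-present terms gives 0.034200, so
  P(viral social-media post | ¬traffic spike, newsletter send) = 0.034200 / 0.272000 ≈ 0.1257

Pr[viral social-media post | ¬traffic spike, newsletter send] ≈ 0.1257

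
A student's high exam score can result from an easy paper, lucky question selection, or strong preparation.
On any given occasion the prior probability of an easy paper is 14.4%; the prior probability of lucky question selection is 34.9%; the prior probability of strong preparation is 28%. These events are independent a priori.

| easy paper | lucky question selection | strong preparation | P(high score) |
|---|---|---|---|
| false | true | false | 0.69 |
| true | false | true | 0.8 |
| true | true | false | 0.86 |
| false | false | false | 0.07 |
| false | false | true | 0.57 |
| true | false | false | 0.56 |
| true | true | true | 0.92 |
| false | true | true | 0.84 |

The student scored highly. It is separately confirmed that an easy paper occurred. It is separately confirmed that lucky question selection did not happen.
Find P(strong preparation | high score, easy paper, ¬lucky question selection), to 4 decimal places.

P(high score | easy paper, ¬lucky question selection) = 0.56*0.72 + 0.8*0.28 = 0.403200 + 0.224000 = 0.627200
Restricting to configurations with strong preparation present: 0.8*0.28 = 0.224000.
Hence the posterior is 0.224000/0.627200 ≈ 0.3571.

P(strong preparation | high score, easy paper, ¬lucky question selection) ≈ 0.3571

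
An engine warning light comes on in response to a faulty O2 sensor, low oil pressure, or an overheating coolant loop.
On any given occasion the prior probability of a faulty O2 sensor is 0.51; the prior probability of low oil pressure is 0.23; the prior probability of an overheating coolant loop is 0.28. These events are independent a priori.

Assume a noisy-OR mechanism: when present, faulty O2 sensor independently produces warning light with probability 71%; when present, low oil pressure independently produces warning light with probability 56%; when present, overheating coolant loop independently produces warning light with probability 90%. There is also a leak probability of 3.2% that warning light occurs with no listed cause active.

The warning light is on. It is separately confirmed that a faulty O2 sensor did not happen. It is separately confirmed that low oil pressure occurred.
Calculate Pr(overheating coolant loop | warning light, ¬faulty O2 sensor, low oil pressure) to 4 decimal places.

Under noisy-OR, P(warning light | causes) = 1 − (1−0.032)·∏(1−qᵢ) over the active causes.
P(warning light | ¬faulty O2 sensor, low oil pressure) = 0.57408×0.72 + 0.957408×0.28 = 0.413338 + 0.268074 = 0.681412
Of this, 0.268074 comes from 0.957408×0.28 (the overheating coolant loop=true cases).
So P(overheating coolant loop | warning light, ¬faulty O2 sensor, low oil pressure) = 0.268074/0.681412 ≈ 0.3934.

Pr(overheating coolant loop | warning light, ¬faulty O2 sensor, low oil pressure) ≈ 0.3934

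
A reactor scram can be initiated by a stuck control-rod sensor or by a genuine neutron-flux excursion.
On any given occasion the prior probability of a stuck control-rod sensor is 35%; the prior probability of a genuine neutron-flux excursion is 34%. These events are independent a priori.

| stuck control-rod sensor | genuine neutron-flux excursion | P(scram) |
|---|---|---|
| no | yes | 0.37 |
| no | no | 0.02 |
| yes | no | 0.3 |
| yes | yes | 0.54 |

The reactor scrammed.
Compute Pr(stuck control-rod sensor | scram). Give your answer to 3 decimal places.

P(scram) = 0.02*0.65*0.66 + 0.37*0.65*0.34 + 0.3*0.35*0.66 + 0.54*0.35*0.34 = 0.008580 + 0.081770 + 0.069300 + 0.064260 = 0.223910
Restricting to configurations with stuck control-rod sensor present: 0.069300 + 0.064260 = 0.133560.
So P(stuck control-rod sensor | scram) = 0.133560/0.223910 ≈ 0.596.

Pr(stuck control-rod sensor | scram) ≈ 0.596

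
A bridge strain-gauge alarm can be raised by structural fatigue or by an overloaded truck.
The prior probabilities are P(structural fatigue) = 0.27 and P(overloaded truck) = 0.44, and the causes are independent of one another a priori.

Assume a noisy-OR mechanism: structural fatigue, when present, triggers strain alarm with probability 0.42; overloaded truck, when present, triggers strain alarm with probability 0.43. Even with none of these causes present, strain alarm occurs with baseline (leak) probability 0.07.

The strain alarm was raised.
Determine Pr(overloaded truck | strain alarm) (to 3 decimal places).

Pr(overloaded truck | strain alarm) ≈ 0.704

Under noisy-OR, P(strain alarm | causes) = 1 − (1−0.07)·∏(1−qᵢ) over the active causes.
For the numerator, keep only overloaded truck=true terms: 0.150932 + 0.082274 = 0.233206
Normalizer over all consistent configurations: 0.07·0.73·0.56 + 0.4699·0.73·0.44 + 0.4606·0.27·0.56 + 0.692542·0.27·0.44 = 0.331465
P(overloaded truck | strain alarm) = 0.233206/0.331465 ≈ 0.704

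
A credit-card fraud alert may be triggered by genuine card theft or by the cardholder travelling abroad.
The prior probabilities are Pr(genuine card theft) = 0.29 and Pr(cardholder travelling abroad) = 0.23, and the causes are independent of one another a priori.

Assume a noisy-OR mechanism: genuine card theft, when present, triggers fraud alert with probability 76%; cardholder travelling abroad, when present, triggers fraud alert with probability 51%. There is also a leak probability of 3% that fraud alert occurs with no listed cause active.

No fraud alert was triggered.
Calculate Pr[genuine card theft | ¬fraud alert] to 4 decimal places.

Under noisy-OR, P(fraud alert | causes) = 1 − (1−0.03)·∏(1−qᵢ) over the active causes.
By total probability over the 4 (genuine card theft, cardholder travelling abroad) configurations:
  P(¬fraud alert) = 0.97*0.71*0.77 + 0.4753*0.71*0.23 + 0.2328*0.29*0.77 + 0.114072*0.29*0.23
        = 0.530299 + 0.077616 + 0.051984 + 0.007609 = 0.667508
Keeping only the genuine card theft-present terms gives 0.059593, so
  P(genuine card theft | ¬fraud alert) = 0.059593 / 0.667508 ≈ 0.0893

Pr[genuine card theft | ¬fraud alert] ≈ 0.0893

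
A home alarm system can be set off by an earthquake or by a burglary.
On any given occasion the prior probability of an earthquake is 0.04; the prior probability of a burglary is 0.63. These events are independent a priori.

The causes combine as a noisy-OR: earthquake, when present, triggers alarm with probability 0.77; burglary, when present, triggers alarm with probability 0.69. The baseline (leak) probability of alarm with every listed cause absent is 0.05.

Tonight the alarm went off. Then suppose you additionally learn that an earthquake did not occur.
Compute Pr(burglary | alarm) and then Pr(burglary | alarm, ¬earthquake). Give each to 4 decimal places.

Pr(burglary | alarm) ≈ 0.9388; Pr(burglary | alarm, ¬earthquake) ≈ 0.9600

Under noisy-OR, P(alarm | causes) = 1 − (1−0.05)·∏(1−qᵢ) over the active causes.
P(alarm) = 0.05×0.96×0.37 + 0.7055×0.96×0.63 + 0.7815×0.04×0.37 + 0.932265×0.04×0.63 = 0.017760 + 0.426686 + 0.011566 + 0.023493 = 0.479505
The burglary-present share is 0.426686 + 0.023493 = 0.450179.
P(burglary | alarm) = 0.450179 / 0.479505 ≈ 0.9388

Now condition on the additional information:
P(alarm | ¬earthquake) = 0.05·0.37 + 0.7055·0.63 = 0.018500 + 0.444465 = 0.462965
The burglary-present share is 0.7055·0.63 = 0.444465.
P(burglary | alarm, ¬earthquake) = 0.444465 / 0.462965 ≈ 0.9600
With earthquake excluded, burglary must carry more of the explanatory weight for the alarm.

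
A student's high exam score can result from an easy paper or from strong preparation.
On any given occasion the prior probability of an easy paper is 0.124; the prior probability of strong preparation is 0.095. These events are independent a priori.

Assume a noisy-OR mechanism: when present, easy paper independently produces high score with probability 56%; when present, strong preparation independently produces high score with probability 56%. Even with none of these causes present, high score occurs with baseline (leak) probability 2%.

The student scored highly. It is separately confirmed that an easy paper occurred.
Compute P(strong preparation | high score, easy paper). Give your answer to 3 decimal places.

P(strong preparation | high score, easy paper) ≈ 0.130

Under noisy-OR, P(high score | causes) = 1 − (1−0.02)·∏(1−qᵢ) over the active causes.
By total probability over both values of strong preparation:
  P(high score | easy paper) = 0.5688*0.905 + 0.810272*0.095
        = 0.514764 + 0.076976 = 0.591740
The terms with strong preparation present sum to 0.076976, so
  P(strong preparation | high score, easy paper) = 0.076976 / 0.591740 ≈ 0.130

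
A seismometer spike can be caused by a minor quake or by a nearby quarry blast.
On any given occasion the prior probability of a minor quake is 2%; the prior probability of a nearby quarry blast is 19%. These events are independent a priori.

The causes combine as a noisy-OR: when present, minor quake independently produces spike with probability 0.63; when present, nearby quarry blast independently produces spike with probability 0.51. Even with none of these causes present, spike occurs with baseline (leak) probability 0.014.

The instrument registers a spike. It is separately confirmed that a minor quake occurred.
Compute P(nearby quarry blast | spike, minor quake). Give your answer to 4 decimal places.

P(nearby quarry blast | spike, minor quake) ≈ 0.2327

Under noisy-OR, P(spike | causes) = 1 − (1−0.014)·∏(1−qᵢ) over the active causes.
P(spike | minor quake) = 0.63518×0.81 + 0.821238×0.19 = 0.514496 + 0.156035 = 0.670531
The nearby quarry blast-present share is 0.821238×0.19 = 0.156035.
Hence the posterior is 0.156035/0.670531 ≈ 0.2327.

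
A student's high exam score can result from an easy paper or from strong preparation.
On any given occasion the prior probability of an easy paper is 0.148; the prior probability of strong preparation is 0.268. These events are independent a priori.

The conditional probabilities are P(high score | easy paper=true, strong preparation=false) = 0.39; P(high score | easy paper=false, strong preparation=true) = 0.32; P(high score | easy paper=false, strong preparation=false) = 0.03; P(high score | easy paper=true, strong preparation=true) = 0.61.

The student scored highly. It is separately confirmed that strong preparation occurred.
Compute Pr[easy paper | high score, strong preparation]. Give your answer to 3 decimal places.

Pr[easy paper | high score, strong preparation] ≈ 0.249

P(high score | strong preparation) = 0.32×0.852 + 0.61×0.148 = 0.272640 + 0.090280 = 0.362920
Of this, 0.090280 comes from 0.61×0.148 (the easy paper=true cases).
Hence the posterior is 0.090280/0.362920 ≈ 0.249.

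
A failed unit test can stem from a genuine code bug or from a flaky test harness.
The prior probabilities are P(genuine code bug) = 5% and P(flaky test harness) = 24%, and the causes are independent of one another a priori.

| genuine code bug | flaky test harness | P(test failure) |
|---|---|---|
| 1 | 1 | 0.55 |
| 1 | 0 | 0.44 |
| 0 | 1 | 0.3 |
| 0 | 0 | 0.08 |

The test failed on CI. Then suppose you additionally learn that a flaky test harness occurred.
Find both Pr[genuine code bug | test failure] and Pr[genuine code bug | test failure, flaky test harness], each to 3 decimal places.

P(test failure) = 0.08×0.95×0.76 + 0.3×0.95×0.24 + 0.44×0.05×0.76 + 0.55×0.05×0.24 = 0.057760 + 0.068400 + 0.016720 + 0.006600 = 0.149480
Of this, 0.023320 comes from 0.016720 + 0.006600 (the genuine code bug=true cases).
Hence the posterior is 0.023320/0.149480 ≈ 0.156.

With the extra evidence:
Enumerate both values of genuine code bug and weight by the priors:
  P(test failure | flaky test harness) = 0.3·0.95 + 0.55·0.05
        = 0.285000 + 0.027500 = 0.312500
Configurations with genuine code bug contribute 0.027500, so
  P(genuine code bug | test failure, flaky test harness) = 0.027500 / 0.312500 ≈ 0.088

Pr[genuine code bug | test failure] ≈ 0.156; Pr[genuine code bug | test failure, flaky test harness] ≈ 0.088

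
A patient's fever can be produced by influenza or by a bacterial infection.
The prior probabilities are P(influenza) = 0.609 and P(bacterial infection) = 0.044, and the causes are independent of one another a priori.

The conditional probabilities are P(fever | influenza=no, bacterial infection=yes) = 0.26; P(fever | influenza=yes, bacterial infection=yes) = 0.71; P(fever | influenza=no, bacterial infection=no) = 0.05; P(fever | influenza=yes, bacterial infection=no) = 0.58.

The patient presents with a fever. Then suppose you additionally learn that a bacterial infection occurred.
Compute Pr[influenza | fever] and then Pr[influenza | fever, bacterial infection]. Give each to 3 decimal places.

Pr[influenza | fever] ≈ 0.939; Pr[influenza | fever, bacterial infection] ≈ 0.810

Numerator (weight on configurations with influenza): 0.337678 + 0.019025 = 0.356703
Normalizer over all consistent configurations: 0.05*0.391*0.956 + 0.26*0.391*0.044 + 0.58*0.609*0.956 + 0.71*0.609*0.044 = 0.379866
P(influenza | fever) = 0.356703/0.379866 ≈ 0.939

Now also conditioning on bacterial infection=true:
P(fever | bacterial infection) = 0.26*0.391 + 0.71*0.609 = 0.101660 + 0.432390 = 0.534050
The influenza-present share is 0.71*0.609 = 0.432390.
So P(influenza | fever, bacterial infection) = 0.432390/0.534050 ≈ 0.810.
The drop from 0.939 to 0.810 is the explaining-away (discounting) effect.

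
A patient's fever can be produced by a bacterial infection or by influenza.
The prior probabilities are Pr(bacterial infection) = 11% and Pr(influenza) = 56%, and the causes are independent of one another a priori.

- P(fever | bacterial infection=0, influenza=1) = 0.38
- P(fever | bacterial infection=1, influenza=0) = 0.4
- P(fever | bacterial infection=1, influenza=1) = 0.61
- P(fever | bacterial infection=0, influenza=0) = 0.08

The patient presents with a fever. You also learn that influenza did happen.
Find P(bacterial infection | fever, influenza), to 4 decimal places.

Numerator (weight on configurations with bacterial infection): 0.61×0.11 = 0.067100
Denominator P(fever | influenza): 0.38×0.89 + 0.61×0.11 = 0.405300
Posterior = 0.067100 / 0.405300 ≈ 0.1656

P(bacterial infection | fever, influenza) ≈ 0.1656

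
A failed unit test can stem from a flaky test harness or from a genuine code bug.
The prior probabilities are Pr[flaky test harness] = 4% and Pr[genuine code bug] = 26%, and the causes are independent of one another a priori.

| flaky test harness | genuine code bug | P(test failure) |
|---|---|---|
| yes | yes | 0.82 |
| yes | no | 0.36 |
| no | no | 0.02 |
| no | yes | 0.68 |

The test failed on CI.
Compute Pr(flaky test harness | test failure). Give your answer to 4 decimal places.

Pr(flaky test harness | test failure) ≈ 0.0944

P(test failure) = 0.02*0.96*0.74 + 0.68*0.96*0.26 + 0.36*0.04*0.74 + 0.82*0.04*0.26 = 0.014208 + 0.169728 + 0.010656 + 0.008528 = 0.203120
Restricting to configurations with flaky test harness present: 0.010656 + 0.008528 = 0.019184.
Hence the posterior is 0.019184/0.203120 ≈ 0.0944.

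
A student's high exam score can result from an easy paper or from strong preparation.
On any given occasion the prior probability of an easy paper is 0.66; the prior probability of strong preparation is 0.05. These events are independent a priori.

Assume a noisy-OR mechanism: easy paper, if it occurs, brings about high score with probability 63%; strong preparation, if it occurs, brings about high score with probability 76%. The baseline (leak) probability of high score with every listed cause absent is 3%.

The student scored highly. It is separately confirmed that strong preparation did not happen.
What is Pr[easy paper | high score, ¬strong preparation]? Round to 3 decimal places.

Pr[easy paper | high score, ¬strong preparation] ≈ 0.976

Under noisy-OR, P(high score | causes) = 1 − (1−0.03)·∏(1−qᵢ) over the active causes.
Weight on easy paper=true, given the evidence: 0.6411*0.66 = 0.423126
Normalizer over all consistent configurations: 0.03*0.34 + 0.6411*0.66 = 0.433326
Posterior = 0.423126 / 0.433326 ≈ 0.976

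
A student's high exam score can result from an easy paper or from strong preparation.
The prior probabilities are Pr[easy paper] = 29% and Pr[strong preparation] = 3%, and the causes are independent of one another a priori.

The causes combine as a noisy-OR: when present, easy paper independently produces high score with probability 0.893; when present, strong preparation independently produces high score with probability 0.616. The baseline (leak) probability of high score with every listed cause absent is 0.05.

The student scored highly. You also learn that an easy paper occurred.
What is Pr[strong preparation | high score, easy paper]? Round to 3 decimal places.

Pr[strong preparation | high score, easy paper] ≈ 0.032

Under noisy-OR, P(high score | causes) = 1 − (1−0.05)·∏(1−qᵢ) over the active causes.
P(high score | easy paper) = 0.89835×0.97 + 0.960966×0.03 = 0.871399 + 0.028829 = 0.900228
Restricting to configurations with strong preparation present: 0.960966×0.03 = 0.028829.
So P(strong preparation | high score, easy paper) = 0.028829/0.900228 ≈ 0.032.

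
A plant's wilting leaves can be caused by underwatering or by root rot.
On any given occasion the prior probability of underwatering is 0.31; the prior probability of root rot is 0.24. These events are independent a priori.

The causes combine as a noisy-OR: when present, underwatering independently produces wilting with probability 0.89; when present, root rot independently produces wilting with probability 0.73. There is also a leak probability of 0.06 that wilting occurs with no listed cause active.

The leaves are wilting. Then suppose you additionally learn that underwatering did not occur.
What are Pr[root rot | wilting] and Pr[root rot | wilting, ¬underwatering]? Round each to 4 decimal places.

Pr[root rot | wilting] ≈ 0.4466; Pr[root rot | wilting, ¬underwatering] ≈ 0.7971

Under noisy-OR, P(wilting | causes) = 1 − (1−0.06)·∏(1−qᵢ) over the active causes.
For the numerator, keep only root rot=true terms: 0.123571 + 0.072323 = 0.195894
Normalizer over all consistent configurations: 0.06*0.69*0.76 + 0.7462*0.69*0.24 + 0.8966*0.31*0.76 + 0.972082*0.31*0.24 = 0.438597
P(root rot | wilting) = 0.195894/0.438597 ≈ 0.4466

Now also conditioning on underwatering≠true:
P(wilting | ¬underwatering) = 0.06×0.76 + 0.7462×0.24 = 0.045600 + 0.179088 = 0.224688
The root rot-present share is 0.7462×0.24 = 0.179088.
P(root rot | wilting, ¬underwatering) = 0.179088 / 0.224688 ≈ 0.7971
With underwatering excluded, root rot must carry more of the explanatory weight for the wilting.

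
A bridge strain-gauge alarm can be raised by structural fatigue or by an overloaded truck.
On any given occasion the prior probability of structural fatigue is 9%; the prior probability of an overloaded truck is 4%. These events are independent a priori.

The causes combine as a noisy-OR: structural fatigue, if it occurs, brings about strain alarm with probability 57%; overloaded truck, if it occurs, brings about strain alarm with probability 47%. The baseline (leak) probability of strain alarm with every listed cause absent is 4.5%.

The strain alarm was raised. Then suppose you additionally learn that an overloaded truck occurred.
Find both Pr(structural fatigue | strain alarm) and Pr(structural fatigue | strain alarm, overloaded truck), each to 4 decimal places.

Under noisy-OR, P(strain alarm | causes) = 1 − (1−0.045)·∏(1−qᵢ) over the active causes.
Enumerate the 4 (structural fatigue, overloaded truck) configurations and weight by the priors:
  P(strain alarm) = 0.045·0.91·0.96 + 0.49385·0.91·0.04 + 0.58935·0.09·0.96 + 0.782355·0.09·0.04
        = 0.039312 + 0.017976 + 0.050920 + 0.002816 = 0.111024
Configurations with structural fatigue contribute 0.053736, so
  P(structural fatigue | strain alarm) = 0.053736 / 0.111024 ≈ 0.4840

Now condition on the additional information:
P(strain alarm | overloaded truck) = 0.49385×0.91 + 0.782355×0.09 = 0.449404 + 0.070412 = 0.519816
Of this, 0.070412 comes from 0.782355×0.09 (the structural fatigue=true cases).
Hence the posterior is 0.070412/0.519816 ≈ 0.1355.
Conditioning on overloaded truck lowers the posterior on structural fatigue: the classic explaining-away effect in a common-effect structure.

Pr(structural fatigue | strain alarm) ≈ 0.4840; Pr(structural fatigue | strain alarm, overloaded truck) ≈ 0.1355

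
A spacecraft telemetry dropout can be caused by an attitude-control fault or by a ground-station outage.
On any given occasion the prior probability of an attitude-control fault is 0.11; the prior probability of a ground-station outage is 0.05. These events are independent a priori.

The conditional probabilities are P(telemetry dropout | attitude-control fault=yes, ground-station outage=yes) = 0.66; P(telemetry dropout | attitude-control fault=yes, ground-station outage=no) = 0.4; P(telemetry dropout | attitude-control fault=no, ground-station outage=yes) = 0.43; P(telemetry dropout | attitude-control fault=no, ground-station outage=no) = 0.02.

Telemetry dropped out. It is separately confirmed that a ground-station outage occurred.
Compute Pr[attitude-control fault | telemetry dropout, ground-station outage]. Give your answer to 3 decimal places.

Pr[attitude-control fault | telemetry dropout, ground-station outage] ≈ 0.159

Sum P(telemetry dropout|·) weighted by the priors over both values of attitude-control fault:
  P(telemetry dropout | ground-station outage) = 0.43*0.89 + 0.66*0.11
        = 0.382700 + 0.072600 = 0.455300
The terms with attitude-control fault present sum to 0.072600, so
  P(attitude-control fault | telemetry dropout, ground-station outage) = 0.072600 / 0.455300 ≈ 0.159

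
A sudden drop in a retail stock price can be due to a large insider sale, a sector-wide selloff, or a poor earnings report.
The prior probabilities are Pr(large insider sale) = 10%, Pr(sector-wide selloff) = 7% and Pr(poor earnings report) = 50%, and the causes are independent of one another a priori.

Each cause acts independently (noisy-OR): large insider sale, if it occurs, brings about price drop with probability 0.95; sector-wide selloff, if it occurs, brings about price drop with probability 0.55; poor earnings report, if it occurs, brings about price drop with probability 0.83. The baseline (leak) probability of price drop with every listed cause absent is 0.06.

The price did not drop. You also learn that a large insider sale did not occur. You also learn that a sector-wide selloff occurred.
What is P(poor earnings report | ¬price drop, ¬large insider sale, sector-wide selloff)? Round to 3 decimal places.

P(poor earnings report | ¬price drop, ¬large insider sale, sector-wide selloff) ≈ 0.145

Under noisy-OR, P(price drop | causes) = 1 − (1−0.06)·∏(1−qᵢ) over the active causes.
P(¬price drop | ¬large insider sale, sector-wide selloff) = 0.423*0.5 + 0.07191*0.5 = 0.211500 + 0.035955 = 0.247455
Restricting to configurations with poor earnings report present: 0.07191*0.5 = 0.035955.
P(poor earnings report | ¬price drop, ¬large insider sale, sector-wide selloff) = 0.035955 / 0.247455 ≈ 0.145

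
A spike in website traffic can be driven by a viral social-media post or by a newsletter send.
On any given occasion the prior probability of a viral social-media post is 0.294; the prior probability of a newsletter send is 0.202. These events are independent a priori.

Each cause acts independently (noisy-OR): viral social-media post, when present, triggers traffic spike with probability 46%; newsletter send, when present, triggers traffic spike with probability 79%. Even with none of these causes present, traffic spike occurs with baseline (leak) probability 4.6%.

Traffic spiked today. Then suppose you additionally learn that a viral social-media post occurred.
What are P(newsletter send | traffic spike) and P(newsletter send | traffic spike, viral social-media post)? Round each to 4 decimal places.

P(newsletter send | traffic spike) ≈ 0.5446; P(newsletter send | traffic spike, viral social-media post) ≈ 0.3177

Under noisy-OR, P(traffic spike | causes) = 1 − (1−0.046)·∏(1−qᵢ) over the active causes.
For the numerator, keep only newsletter send=true terms: 0.114041 + 0.052963 = 0.167004
Normalizer over all consistent configurations: 0.046*0.706*0.798 + 0.79966*0.706*0.202 + 0.48484*0.294*0.798 + 0.891816*0.294*0.202 = 0.306669
P(newsletter send | traffic spike) = 0.167004/0.306669 ≈ 0.5446

With the extra evidence:
P(traffic spike | viral social-media post) = 0.48484*0.798 + 0.891816*0.202 = 0.386902 + 0.180147 = 0.567049
The newsletter send-present share is 0.891816*0.202 = 0.180147.
Hence the posterior is 0.180147/0.567049 ≈ 0.3177.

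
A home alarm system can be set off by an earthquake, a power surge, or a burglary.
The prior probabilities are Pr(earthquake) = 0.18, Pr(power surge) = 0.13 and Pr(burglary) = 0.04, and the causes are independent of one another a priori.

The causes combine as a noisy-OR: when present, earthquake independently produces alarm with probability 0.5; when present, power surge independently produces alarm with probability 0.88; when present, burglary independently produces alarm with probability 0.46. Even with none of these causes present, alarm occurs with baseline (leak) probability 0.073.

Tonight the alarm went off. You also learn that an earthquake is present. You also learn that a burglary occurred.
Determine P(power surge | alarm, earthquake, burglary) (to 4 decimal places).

Under noisy-OR, P(alarm | causes) = 1 − (1−0.073)·∏(1−qᵢ) over the active causes.
P(alarm | earthquake, burglary) = 0.74971*0.87 + 0.969965*0.13 = 0.652248 + 0.126095 = 0.778343
Restricting to configurations with power surge present: 0.969965*0.13 = 0.126095.
So P(power surge | alarm, earthquake, burglary) = 0.126095/0.778343 ≈ 0.1620.

P(power surge | alarm, earthquake, burglary) ≈ 0.1620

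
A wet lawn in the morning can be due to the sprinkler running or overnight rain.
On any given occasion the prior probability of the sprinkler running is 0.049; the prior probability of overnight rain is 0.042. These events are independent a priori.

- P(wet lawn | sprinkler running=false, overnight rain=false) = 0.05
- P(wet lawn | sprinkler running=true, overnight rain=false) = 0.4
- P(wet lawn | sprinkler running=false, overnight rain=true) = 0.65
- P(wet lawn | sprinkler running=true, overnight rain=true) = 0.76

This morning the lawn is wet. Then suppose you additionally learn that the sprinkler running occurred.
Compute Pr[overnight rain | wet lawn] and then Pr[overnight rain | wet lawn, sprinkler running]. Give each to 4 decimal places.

Pr[overnight rain | wet lawn] ≈ 0.2997; Pr[overnight rain | wet lawn, sprinkler running] ≈ 0.0769

Weight on overnight rain=true, given the evidence: 0.025962 + 0.001564 = 0.027526
The normalizing constant is 0.05×0.951×0.958 + 0.65×0.951×0.042 + 0.4×0.049×0.958 + 0.76×0.049×0.042 = 0.091856
Posterior = 0.027526 / 0.091856 ≈ 0.2997

With the extra evidence:
Enumerate both values of overnight rain and weight by the priors:
  P(wet lawn | sprinkler running) = 0.4·0.958 + 0.76·0.042
        = 0.383200 + 0.031920 = 0.415120
The terms with overnight rain present sum to 0.031920, so
  P(overnight rain | wet lawn, sprinkler running) = 0.031920 / 0.415120 ≈ 0.0769
The drop from 0.2997 to 0.0769 is the explaining-away (discounting) effect.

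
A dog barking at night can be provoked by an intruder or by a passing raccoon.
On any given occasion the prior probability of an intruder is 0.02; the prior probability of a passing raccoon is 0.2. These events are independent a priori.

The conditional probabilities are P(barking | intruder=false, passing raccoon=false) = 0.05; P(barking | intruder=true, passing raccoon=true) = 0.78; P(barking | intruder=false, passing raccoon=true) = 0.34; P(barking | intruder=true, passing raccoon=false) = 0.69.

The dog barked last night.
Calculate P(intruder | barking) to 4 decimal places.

P(intruder | barking) ≈ 0.1180

P(barking) = 0.05·0.98·0.8 + 0.34·0.98·0.2 + 0.69·0.02·0.8 + 0.78·0.02·0.2 = 0.039200 + 0.066640 + 0.011040 + 0.003120 = 0.120000
The intruder-present share is 0.011040 + 0.003120 = 0.014160.
P(intruder | barking) = 0.014160 / 0.120000 ≈ 0.1180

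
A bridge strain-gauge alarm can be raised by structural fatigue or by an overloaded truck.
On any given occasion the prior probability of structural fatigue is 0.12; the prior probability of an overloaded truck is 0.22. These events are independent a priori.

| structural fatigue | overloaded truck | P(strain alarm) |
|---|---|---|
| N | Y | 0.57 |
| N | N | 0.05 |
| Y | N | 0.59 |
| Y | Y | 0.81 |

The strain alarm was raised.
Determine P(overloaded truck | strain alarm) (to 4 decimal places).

For the numerator, keep only overloaded truck=true terms: 0.110352 + 0.021384 = 0.131736
Normalizer over all consistent configurations: 0.05·0.88·0.78 + 0.57·0.88·0.22 + 0.59·0.12·0.78 + 0.81·0.12·0.22 = 0.221280
P(overloaded truck | strain alarm) = 0.131736/0.221280 ≈ 0.5953

P(overloaded truck | strain alarm) ≈ 0.5953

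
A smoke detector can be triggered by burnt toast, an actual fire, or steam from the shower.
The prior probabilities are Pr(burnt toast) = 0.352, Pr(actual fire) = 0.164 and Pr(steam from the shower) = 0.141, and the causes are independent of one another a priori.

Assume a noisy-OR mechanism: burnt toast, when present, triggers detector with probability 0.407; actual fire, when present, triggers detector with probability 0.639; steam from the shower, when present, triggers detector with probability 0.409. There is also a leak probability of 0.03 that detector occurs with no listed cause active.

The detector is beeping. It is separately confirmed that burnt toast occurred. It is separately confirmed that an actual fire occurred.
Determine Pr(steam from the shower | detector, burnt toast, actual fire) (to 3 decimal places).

Pr(steam from the shower | detector, burnt toast, actual fire) ≈ 0.154

Under noisy-OR, P(detector | causes) = 1 − (1−0.03)·∏(1−qᵢ) over the active causes.
P(detector | burnt toast, actual fire) = 0.792349·0.859 + 0.877278·0.141 = 0.680628 + 0.123696 = 0.804324
Restricting to configurations with steam from the shower present: 0.877278·0.141 = 0.123696.
P(steam from the shower | detector, burnt toast, actual fire) = 0.123696 / 0.804324 ≈ 0.154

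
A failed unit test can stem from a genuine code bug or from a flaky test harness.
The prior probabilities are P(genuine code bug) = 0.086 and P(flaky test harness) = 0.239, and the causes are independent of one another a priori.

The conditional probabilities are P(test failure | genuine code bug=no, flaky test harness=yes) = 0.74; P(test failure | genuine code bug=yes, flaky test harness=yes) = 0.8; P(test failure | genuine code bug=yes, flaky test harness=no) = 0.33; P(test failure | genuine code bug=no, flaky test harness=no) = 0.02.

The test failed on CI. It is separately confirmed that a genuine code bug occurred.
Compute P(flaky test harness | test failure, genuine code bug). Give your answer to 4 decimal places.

P(test failure | genuine code bug) = 0.33·0.761 + 0.8·0.239 = 0.251130 + 0.191200 = 0.442330
Restricting to configurations with flaky test harness present: 0.8·0.239 = 0.191200.
So P(flaky test harness | test failure, genuine code bug) = 0.191200/0.442330 ≈ 0.4323.

P(flaky test harness | test failure, genuine code bug) ≈ 0.4323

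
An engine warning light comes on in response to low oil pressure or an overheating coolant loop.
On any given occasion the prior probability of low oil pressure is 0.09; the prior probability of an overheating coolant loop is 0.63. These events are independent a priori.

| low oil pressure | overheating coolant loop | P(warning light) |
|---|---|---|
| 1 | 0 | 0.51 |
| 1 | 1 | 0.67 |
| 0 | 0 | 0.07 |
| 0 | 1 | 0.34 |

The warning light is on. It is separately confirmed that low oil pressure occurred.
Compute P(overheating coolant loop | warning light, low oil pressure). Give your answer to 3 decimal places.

P(overheating coolant loop | warning light, low oil pressure) ≈ 0.691

Sum P(warning light|·) weighted by the priors over both values of overheating coolant loop:
  P(warning light | low oil pressure) = 0.51*0.37 + 0.67*0.63
        = 0.188700 + 0.422100 = 0.610800
The terms with overheating coolant loop present sum to 0.422100, so
  P(overheating coolant loop | warning light, low oil pressure) = 0.422100 / 0.610800 ≈ 0.691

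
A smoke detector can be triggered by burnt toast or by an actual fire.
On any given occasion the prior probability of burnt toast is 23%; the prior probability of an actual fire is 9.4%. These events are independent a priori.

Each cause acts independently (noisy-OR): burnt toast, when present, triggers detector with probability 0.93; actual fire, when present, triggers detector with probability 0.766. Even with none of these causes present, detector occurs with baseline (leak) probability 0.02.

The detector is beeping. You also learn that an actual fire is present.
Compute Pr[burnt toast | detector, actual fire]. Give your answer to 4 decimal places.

Under noisy-OR, P(detector | causes) = 1 − (1−0.02)·∏(1−qᵢ) over the active causes.
Weight on burnt toast=true, given the evidence: 0.983948*0.23 = 0.226308
Denominator P(detector | actual fire): 0.77068*0.77 + 0.983948*0.23 = 0.819732
Posterior = 0.226308 / 0.819732 ≈ 0.2761

Pr[burnt toast | detector, actual fire] ≈ 0.2761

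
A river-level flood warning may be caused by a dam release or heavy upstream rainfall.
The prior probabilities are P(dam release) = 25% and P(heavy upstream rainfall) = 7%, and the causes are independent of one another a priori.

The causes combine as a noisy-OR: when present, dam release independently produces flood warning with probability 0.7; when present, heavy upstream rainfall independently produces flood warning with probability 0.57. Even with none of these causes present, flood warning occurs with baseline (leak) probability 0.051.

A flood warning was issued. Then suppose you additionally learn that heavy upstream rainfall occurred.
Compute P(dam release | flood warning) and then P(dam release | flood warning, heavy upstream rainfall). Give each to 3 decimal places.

Under noisy-OR, P(flood warning | causes) = 1 − (1−0.051)·∏(1−qᵢ) over the active causes.
P(flood warning) = 0.051*0.75*0.93 + 0.59193*0.75*0.07 + 0.7153*0.25*0.93 + 0.877579*0.25*0.07 = 0.035572 + 0.031076 + 0.166307 + 0.015358 = 0.248313
Of this, 0.181665 comes from 0.166307 + 0.015358 (the dam release=true cases).
P(dam release | flood warning) = 0.181665 / 0.248313 ≈ 0.732

With the extra evidence:
P(flood warning | heavy upstream rainfall) = 0.59193×0.75 + 0.877579×0.25 = 0.443947 + 0.219395 = 0.663342
The dam release-present share is 0.877579×0.25 = 0.219395.
Hence the posterior is 0.219395/0.663342 ≈ 0.331.

P(dam release | flood warning) ≈ 0.732; P(dam release | flood warning, heavy upstream rainfall) ≈ 0.331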